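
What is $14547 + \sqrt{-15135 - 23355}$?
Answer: $14547 + i \sqrt{38490} \approx 14547.0 + 196.19 i$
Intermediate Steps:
$14547 + \sqrt{-15135 - 23355} = 14547 + \sqrt{-38490} = 14547 + i \sqrt{38490}$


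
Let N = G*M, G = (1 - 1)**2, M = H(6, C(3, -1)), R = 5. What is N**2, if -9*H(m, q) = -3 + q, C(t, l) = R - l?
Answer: 0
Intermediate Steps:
C(t, l) = 5 - l
H(m, q) = 1/3 - q/9 (H(m, q) = -(-3 + q)/9 = 1/3 - q/9)
M = -1/3 (M = 1/3 - (5 - 1*(-1))/9 = 1/3 - (5 + 1)/9 = 1/3 - 1/9*6 = 1/3 - 2/3 = -1/3 ≈ -0.33333)
G = 0 (G = 0**2 = 0)
N = 0 (N = 0*(-1/3) = 0)
N**2 = 0**2 = 0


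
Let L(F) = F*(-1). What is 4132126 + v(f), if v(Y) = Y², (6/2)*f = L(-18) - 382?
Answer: 37321630/9 ≈ 4.1468e+6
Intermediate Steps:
L(F) = -F
f = -364/3 (f = (-1*(-18) - 382)/3 = (18 - 382)/3 = (⅓)*(-364) = -364/3 ≈ -121.33)
4132126 + v(f) = 4132126 + (-364/3)² = 4132126 + 132496/9 = 37321630/9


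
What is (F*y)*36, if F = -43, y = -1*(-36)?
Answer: -55728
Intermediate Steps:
y = 36
(F*y)*36 = -43*36*36 = -1548*36 = -55728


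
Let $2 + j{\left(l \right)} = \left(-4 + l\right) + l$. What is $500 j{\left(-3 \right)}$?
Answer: $-6000$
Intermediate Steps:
$j{\left(l \right)} = -6 + 2 l$ ($j{\left(l \right)} = -2 + \left(\left(-4 + l\right) + l\right) = -2 + \left(-4 + 2 l\right) = -6 + 2 l$)
$500 j{\left(-3 \right)} = 500 \left(-6 + 2 \left(-3\right)\right) = 500 \left(-6 - 6\right) = 500 \left(-12\right) = -6000$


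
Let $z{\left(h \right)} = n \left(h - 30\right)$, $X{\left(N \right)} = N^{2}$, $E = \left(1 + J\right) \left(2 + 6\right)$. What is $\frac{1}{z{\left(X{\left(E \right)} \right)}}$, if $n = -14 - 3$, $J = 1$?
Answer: $- \frac{1}{3842} \approx -0.00026028$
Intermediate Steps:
$E = 16$ ($E = \left(1 + 1\right) \left(2 + 6\right) = 2 \cdot 8 = 16$)
$n = -17$
$z{\left(h \right)} = 510 - 17 h$ ($z{\left(h \right)} = - 17 \left(h - 30\right) = - 17 \left(-30 + h\right) = 510 - 17 h$)
$\frac{1}{z{\left(X{\left(E \right)} \right)}} = \frac{1}{510 - 17 \cdot 16^{2}} = \frac{1}{510 - 4352} = \frac{1}{-3842} = - \frac{1}{3842}$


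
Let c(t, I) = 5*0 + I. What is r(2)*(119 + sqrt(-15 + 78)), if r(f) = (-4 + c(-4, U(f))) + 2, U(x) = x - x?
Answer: -238 - 6*sqrt(7) ≈ -253.87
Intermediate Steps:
U(x) = 0
c(t, I) = I (c(t, I) = 0 + I = I)
r(f) = -2 (r(f) = (-4 + 0) + 2 = -4 + 2 = -2)
r(2)*(119 + sqrt(-15 + 78)) = -2*(119 + sqrt(-15 + 78)) = -2*(119 + sqrt(63)) = -2*(119 + 3*sqrt(7)) = -238 - 6*sqrt(7)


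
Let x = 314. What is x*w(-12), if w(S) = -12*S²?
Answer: -542592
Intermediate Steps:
x*w(-12) = 314*(-12*(-12)²) = 314*(-12*144) = 314*(-1728) = -542592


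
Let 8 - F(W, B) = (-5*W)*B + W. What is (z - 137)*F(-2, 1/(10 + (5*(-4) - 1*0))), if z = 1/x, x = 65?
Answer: -97944/65 ≈ -1506.8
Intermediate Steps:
z = 1/65 ≈ 0.015385
F(W, B) = 8 - W + 5*B*W (F(W, B) = 8 - ((-5*W)*B + W) = 8 - (-5*B*W + W) = 8 - (W - 5*B*W) = 8 + (-W + 5*B*W) = 8 - W + 5*B*W)
(z - 137)*F(-2, 1/(10 + (5*(-4) - 1*0))) = (1/65 - 137)*(8 - 1*(-2) + 5*(-2)/(10 + (5*(-4) - 1*0))) = -8904*(8 + 2 + 5*(-2)/(10 + (-20 + 0)))/65 = -8904*(8 + 2 + 5*(-2)/(10 - 20))/65 = -8904*(8 + 2 + 5*(-2)/(-10))/65 = -8904*(8 + 2 + 5*(-⅒)*(-2))/65 = -8904*(8 + 2 + 1)/65 = -8904/65*11 = -97944/65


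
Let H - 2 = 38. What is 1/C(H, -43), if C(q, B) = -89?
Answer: -1/89 ≈ -0.011236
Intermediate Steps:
H = 40 (H = 2 + 38 = 40)
1/C(H, -43) = 1/(-89) = -1/89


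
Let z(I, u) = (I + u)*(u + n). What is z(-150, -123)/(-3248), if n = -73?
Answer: -1911/116 ≈ -16.474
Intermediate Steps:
z(I, u) = (-73 + u)*(I + u) (z(I, u) = (I + u)*(u - 73) = (I + u)*(-73 + u) = (-73 + u)*(I + u))
z(-150, -123)/(-3248) = ((-123)**2 - 73*(-150) - 73*(-123) - 150*(-123))/(-3248) = (15129 + 10950 + 8979 + 18450)*(-1/3248) = 53508*(-1/3248) = -1911/116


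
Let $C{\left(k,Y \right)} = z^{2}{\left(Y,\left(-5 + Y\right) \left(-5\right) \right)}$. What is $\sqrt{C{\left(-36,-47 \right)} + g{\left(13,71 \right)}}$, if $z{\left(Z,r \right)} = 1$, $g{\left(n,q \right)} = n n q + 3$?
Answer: $\sqrt{12003} \approx 109.56$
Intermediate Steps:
$g{\left(n,q \right)} = 3 + q n^{2}$ ($g{\left(n,q \right)} = n^{2} q + 3 = q n^{2} + 3 = 3 + q n^{2}$)
$C{\left(k,Y \right)} = 1$ ($C{\left(k,Y \right)} = 1^{2} = 1$)
$\sqrt{C{\left(-36,-47 \right)} + g{\left(13,71 \right)}} = \sqrt{1 + \left(3 + 71 \cdot 13^{2}\right)} = \sqrt{1 + \left(3 + 71 \cdot 169\right)} = \sqrt{1 + \left(3 + 11999\right)} = \sqrt{1 + 12002} = \sqrt{12003}$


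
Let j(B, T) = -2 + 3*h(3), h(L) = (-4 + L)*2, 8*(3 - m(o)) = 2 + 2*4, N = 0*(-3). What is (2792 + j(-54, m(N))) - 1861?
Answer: 923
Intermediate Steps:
N = 0
m(o) = 7/4 (m(o) = 3 - (2 + 2*4)/8 = 3 - (2 + 8)/8 = 3 - 1/8*10 = 3 - 5/4 = 7/4)
h(L) = -8 + 2*L
j(B, T) = -8 (j(B, T) = -2 + 3*(-8 + 2*3) = -2 + 3*(-8 + 6) = -2 + 3*(-2) = -2 - 6 = -8)
(2792 + j(-54, m(N))) - 1861 = (2792 - 8) - 1861 = 2784 - 1861 = 923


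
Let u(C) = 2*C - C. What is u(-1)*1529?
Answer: -1529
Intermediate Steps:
u(C) = C
u(-1)*1529 = -1*1529 = -1529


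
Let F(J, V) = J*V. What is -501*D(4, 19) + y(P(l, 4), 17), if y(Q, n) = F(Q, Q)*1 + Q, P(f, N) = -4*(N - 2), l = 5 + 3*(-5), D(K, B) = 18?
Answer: -8962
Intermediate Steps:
l = -10 (l = 5 - 15 = -10)
P(f, N) = 8 - 4*N (P(f, N) = -4*(-2 + N) = 8 - 4*N)
y(Q, n) = Q + Q² (y(Q, n) = (Q*Q)*1 + Q = Q²*1 + Q = Q² + Q = Q + Q²)
-501*D(4, 19) + y(P(l, 4), 17) = -501*18 + (8 - 4*4)*(1 + (8 - 4*4)) = -9018 + (8 - 16)*(1 + (8 - 16)) = -9018 - 8*(1 - 8) = -9018 - 8*(-7) = -9018 + 56 = -8962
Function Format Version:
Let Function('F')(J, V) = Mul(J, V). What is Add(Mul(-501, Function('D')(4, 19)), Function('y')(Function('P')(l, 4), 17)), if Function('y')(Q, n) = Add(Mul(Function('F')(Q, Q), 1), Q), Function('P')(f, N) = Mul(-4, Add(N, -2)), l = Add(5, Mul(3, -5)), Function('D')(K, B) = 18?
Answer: -8962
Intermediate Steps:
l = -10 (l = Add(5, -15) = -10)
Function('P')(f, N) = Add(8, Mul(-4, N)) (Function('P')(f, N) = Mul(-4, Add(-2, N)) = Add(8, Mul(-4, N)))
Function('y')(Q, n) = Add(Q, Pow(Q, 2)) (Function('y')(Q, n) = Add(Mul(Mul(Q, Q), 1), Q) = Add(Mul(Pow(Q, 2), 1), Q) = Add(Pow(Q, 2), Q) = Add(Q, Pow(Q, 2)))
Add(Mul(-501, Function('D')(4, 19)), Function('y')(Function('P')(l, 4), 17)) = Add(Mul(-501, 18), Mul(Add(8, Mul(-4, 4)), Add(1, Add(8, Mul(-4, 4))))) = Add(-9018, Mul(Add(8, -16), Add(1, Add(8, -16)))) = Add(-9018, Mul(-8, Add(1, -8))) = Add(-9018, Mul(-8, -7)) = Add(-9018, 56) = -8962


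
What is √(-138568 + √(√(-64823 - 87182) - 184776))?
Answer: √(-138568 + √(-184776 + I*√152005)) ≈ 0.5774 + 372.25*I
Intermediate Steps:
√(-138568 + √(√(-64823 - 87182) - 184776)) = √(-138568 + √(√(-152005) - 184776)) = √(-138568 + √(I*√152005 - 184776)) = √(-138568 + √(-184776 + I*√152005))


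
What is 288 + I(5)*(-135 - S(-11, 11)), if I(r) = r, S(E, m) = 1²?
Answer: -392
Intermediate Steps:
S(E, m) = 1
288 + I(5)*(-135 - S(-11, 11)) = 288 + 5*(-135 - 1*1) = 288 + 5*(-135 - 1) = 288 + 5*(-136) = 288 - 680 = -392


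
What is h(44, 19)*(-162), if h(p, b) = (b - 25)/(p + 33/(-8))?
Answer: 7776/319 ≈ 24.376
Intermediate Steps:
h(p, b) = (-25 + b)/(-33/8 + p) (h(p, b) = (-25 + b)/(p + 33*(-⅛)) = (-25 + b)/(p - 33/8) = (-25 + b)/(-33/8 + p))
h(44, 19)*(-162) = (8*(-25 + 19)/(-33 + 8*44))*(-162) = (8*(-6)/(-33 + 352))*(-162) = (8*(-6)/319)*(-162) = (8*(1/319)*(-6))*(-162) = -48/319*(-162) = 7776/319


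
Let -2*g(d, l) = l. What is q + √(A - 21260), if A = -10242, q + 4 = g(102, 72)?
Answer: -40 + I*√31502 ≈ -40.0 + 177.49*I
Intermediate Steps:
g(d, l) = -l/2
q = -40 (q = -4 - ½*72 = -4 - 36 = -40)
q + √(A - 21260) = -40 + √(-10242 - 21260) = -40 + √(-31502) = -40 + I*√31502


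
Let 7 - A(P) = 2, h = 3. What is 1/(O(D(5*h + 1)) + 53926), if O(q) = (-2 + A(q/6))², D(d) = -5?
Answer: 1/53935 ≈ 1.8541e-5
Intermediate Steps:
A(P) = 5 (A(P) = 7 - 1*2 = 7 - 2 = 5)
O(q) = 9 (O(q) = (-2 + 5)² = 3² = 9)
1/(O(D(5*h + 1)) + 53926) = 1/(9 + 53926) = 1/53935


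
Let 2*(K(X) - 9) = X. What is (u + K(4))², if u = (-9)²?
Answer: 8464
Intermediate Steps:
K(X) = 9 + X/2
u = 81
(u + K(4))² = (81 + (9 + (½)*4))² = (81 + (9 + 2))² = (81 + 11)² = 92² = 8464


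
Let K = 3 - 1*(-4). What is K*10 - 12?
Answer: 58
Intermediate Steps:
K = 7 (K = 3 + 4 = 7)
K*10 - 12 = 7*10 - 12 = 70 - 12 = 58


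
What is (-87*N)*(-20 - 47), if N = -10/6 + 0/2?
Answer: -9715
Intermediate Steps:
N = -5/3 (N = -10*1/6 + 0*(1/2) = -5/3 + 0 = -5/3 ≈ -1.6667)
(-87*N)*(-20 - 47) = (-87*(-5/3))*(-20 - 47) = 145*(-67) = -9715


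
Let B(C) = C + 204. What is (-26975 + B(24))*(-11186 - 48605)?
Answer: 1599229877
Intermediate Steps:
B(C) = 204 + C
(-26975 + B(24))*(-11186 - 48605) = (-26975 + (204 + 24))*(-11186 - 48605) = (-26975 + 228)*(-59791) = -26747*(-59791) = 1599229877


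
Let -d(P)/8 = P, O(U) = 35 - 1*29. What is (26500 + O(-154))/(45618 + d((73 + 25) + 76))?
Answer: 13253/22113 ≈ 0.59933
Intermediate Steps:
O(U) = 6 (O(U) = 35 - 29 = 6)
d(P) = -8*P
(26500 + O(-154))/(45618 + d((73 + 25) + 76)) = (26500 + 6)/(45618 - 8*((73 + 25) + 76)) = 26506/(45618 - 8*(98 + 76)) = 26506/(45618 - 8*174) = 26506/(45618 - 1392) = 26506/44226 = 26506*(1/44226) = 13253/22113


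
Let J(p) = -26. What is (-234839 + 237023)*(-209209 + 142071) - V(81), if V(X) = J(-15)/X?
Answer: -11876980726/81 ≈ -1.4663e+8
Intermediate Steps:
V(X) = -26/X
(-234839 + 237023)*(-209209 + 142071) - V(81) = (-234839 + 237023)*(-209209 + 142071) - (-26)/81 = 2184*(-67138) - (-26)/81 = -146629392 - 1*(-26/81) = -146629392 + 26/81 = -11876980726/81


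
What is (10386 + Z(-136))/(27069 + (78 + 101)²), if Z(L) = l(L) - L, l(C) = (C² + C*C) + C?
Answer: 23689/29555 ≈ 0.80152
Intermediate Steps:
l(C) = C + 2*C² (l(C) = (C² + C²) + C = 2*C² + C = C + 2*C²)
Z(L) = -L + L*(1 + 2*L) (Z(L) = L*(1 + 2*L) - L = -L + L*(1 + 2*L))
(10386 + Z(-136))/(27069 + (78 + 101)²) = (10386 + 2*(-136)²)/(27069 + (78 + 101)²) = (10386 + 2*18496)/(27069 + 179²) = (10386 + 36992)/(27069 + 32041) = 47378/59110 = 47378*(1/59110) = 23689/29555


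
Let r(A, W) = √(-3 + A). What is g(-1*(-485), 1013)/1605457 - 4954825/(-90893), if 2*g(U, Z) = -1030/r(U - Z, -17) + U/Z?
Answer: 16116340724613755/295643651082626 + 515*I*√59/284165889 ≈ 54.513 + 1.3921e-5*I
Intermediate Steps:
g(U, Z) = -515/√(-3 + U - Z) + U/(2*Z) (g(U, Z) = (-1030/√(-3 + (U - Z)) + U/Z)/2 = (-1030/√(-3 + U - Z) + U/Z)/2 = -515/√(-3 + U - Z) + U/(2*Z))
g(-1*(-485), 1013)/1605457 - 4954825/(-90893) = (-515/√(-3 - 1*(-485) - 1*1013) + (½)*(-1*(-485))/1013)/1605457 - 4954825/(-90893) = (-515/√(-3 + 485 - 1013) + (½)*485*(1/1013))*(1/1605457) - 4954825*(-1/90893) = (-(-515)*I*√59/177 + 485/2026)*(1/1605457) + 4954825/90893 = (515*I*√59/177 + 485/2026)*(1/1605457) + 4954825/90893 = (485/2026 + 515*I*√59/177)*(1/1605457) + 4954825/90893 = (485/3252655882 + 515*I*√59/284165889) + 4954825/90893 = 16116340724613755/295643651082626 + 515*I*√59/284165889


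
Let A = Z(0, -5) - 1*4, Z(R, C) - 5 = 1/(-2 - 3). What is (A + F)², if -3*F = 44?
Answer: 43264/225 ≈ 192.28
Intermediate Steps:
F = -44/3 (F = -⅓*44 = -44/3 ≈ -14.667)
Z(R, C) = 24/5 (Z(R, C) = 5 + 1/(-2 - 3) = 5 + 1/(-5) = 5 - ⅕ = 24/5)
A = ⅘ (A = 24/5 - 1*4 = 24/5 - 4 = ⅘ ≈ 0.80000)
(A + F)² = (⅘ - 44/3)² = (-208/15)² = 43264/225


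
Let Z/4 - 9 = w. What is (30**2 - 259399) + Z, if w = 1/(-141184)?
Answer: -9122710049/35296 ≈ -2.5846e+5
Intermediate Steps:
w = -1/141184 ≈ -7.0830e-6
Z = 1270655/35296 (Z = 36 + 4*(-1/141184) = 36 - 1/35296 = 1270655/35296 ≈ 36.000)
(30**2 - 259399) + Z = (30**2 - 259399) + 1270655/35296 = (900 - 259399) + 1270655/35296 = -258499 + 1270655/35296 = -9122710049/35296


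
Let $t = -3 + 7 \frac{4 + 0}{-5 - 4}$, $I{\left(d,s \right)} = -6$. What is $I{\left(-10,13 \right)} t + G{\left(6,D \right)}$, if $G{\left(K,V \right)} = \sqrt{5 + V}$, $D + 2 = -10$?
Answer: $\frac{110}{3} + i \sqrt{7} \approx 36.667 + 2.6458 i$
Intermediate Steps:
$D = -12$ ($D = -2 - 10 = -12$)
$t = - \frac{55}{9}$ ($t = -3 + 7 \frac{4}{-9} = -3 + 7 \cdot 4 \left(- \frac{1}{9}\right) = -3 + 7 \left(- \frac{4}{9}\right) = -3 - \frac{28}{9} = - \frac{55}{9} \approx -6.1111$)
$I{\left(-10,13 \right)} t + G{\left(6,D \right)} = \left(-6\right) \left(- \frac{55}{9}\right) + \sqrt{5 - 12} = \frac{110}{3} + \sqrt{-7} = \frac{110}{3} + i \sqrt{7}$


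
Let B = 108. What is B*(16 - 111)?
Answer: -10260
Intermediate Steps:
B*(16 - 111) = 108*(16 - 111) = 108*(-95) = -10260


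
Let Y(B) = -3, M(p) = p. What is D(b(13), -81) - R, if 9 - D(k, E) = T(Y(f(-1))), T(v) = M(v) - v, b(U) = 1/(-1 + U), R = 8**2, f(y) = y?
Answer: -55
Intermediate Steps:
R = 64
T(v) = 0 (T(v) = v - v = 0)
D(k, E) = 9 (D(k, E) = 9 - 1*0 = 9 + 0 = 9)
D(b(13), -81) - R = 9 - 1*64 = 9 - 64 = -55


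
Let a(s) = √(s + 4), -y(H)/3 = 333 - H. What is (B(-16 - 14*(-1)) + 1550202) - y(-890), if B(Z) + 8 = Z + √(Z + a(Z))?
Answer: 1553861 + √(-2 + √2) ≈ 1.5539e+6 + 0.76537*I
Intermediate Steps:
y(H) = -999 + 3*H (y(H) = -3*(333 - H) = -999 + 3*H)
a(s) = √(4 + s)
B(Z) = -8 + Z + √(Z + √(4 + Z)) (B(Z) = -8 + (Z + √(Z + √(4 + Z))) = -8 + Z + √(Z + √(4 + Z)))
(B(-16 - 14*(-1)) + 1550202) - y(-890) = ((-8 + (-16 - 14*(-1)) + √((-16 - 14*(-1)) + √(4 + (-16 - 14*(-1))))) + 1550202) - (-999 + 3*(-890)) = ((-8 + (-16 + 14) + √((-16 + 14) + √(4 + (-16 + 14)))) + 1550202) - (-999 - 2670) = ((-8 - 2 + √(-2 + √(4 - 2))) + 1550202) - 1*(-3669) = ((-8 - 2 + √(-2 + √2)) + 1550202) + 3669 = ((-10 + √(-2 + √2)) + 1550202) + 3669 = (1550192 + √(-2 + √2)) + 3669 = 1553861 + √(-2 + √2)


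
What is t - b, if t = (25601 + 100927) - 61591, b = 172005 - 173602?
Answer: 66534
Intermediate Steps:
b = -1597
t = 64937 (t = 126528 - 61591 = 64937)
t - b = 64937 - 1*(-1597) = 64937 + 1597 = 66534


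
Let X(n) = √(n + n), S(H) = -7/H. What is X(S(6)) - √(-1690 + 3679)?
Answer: -3*√221 + I*√21/3 ≈ -44.598 + 1.5275*I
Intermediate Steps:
X(n) = √2*√n (X(n) = √(2*n) = √2*√n)
X(S(6)) - √(-1690 + 3679) = √2*√(-7/6) - √(-1690 + 3679) = √2*√(-7*⅙) - √1989 = √2*√(-7/6) - 3*√221 = √2*(I*√42/6) - 3*√221 = I*√21/3 - 3*√221 = -3*√221 + I*√21/3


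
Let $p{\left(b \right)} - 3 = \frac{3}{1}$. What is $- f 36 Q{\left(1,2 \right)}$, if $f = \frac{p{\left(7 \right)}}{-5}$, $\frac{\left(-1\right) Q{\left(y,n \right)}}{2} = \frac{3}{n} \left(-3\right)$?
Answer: $\frac{1944}{5} \approx 388.8$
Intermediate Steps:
$p{\left(b \right)} = 6$ ($p{\left(b \right)} = 3 + \frac{3}{1} = 3 + 3 \cdot 1 = 3 + 3 = 6$)
$Q{\left(y,n \right)} = \frac{18}{n}$ ($Q{\left(y,n \right)} = - 2 \frac{3}{n} \left(-3\right) = - 2 \left(- \frac{9}{n}\right) = \frac{18}{n}$)
$f = - \frac{6}{5}$ ($f = \frac{6}{-5} = 6 \left(- \frac{1}{5}\right) = - \frac{6}{5} \approx -1.2$)
$- f 36 Q{\left(1,2 \right)} = - \left(- \frac{6}{5}\right) 36 \cdot \frac{18}{2} = - \frac{\left(-216\right) 18 \cdot \frac{1}{2}}{5} = - \frac{\left(-216\right) 9}{5} = \left(-1\right) \left(- \frac{1944}{5}\right) = \frac{1944}{5}$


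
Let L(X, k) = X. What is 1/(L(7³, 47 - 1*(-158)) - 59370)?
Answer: -1/59027 ≈ -1.6941e-5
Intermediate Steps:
1/(L(7³, 47 - 1*(-158)) - 59370) = 1/(7³ - 59370) = 1/(343 - 59370) = 1/(-59027) = -1/59027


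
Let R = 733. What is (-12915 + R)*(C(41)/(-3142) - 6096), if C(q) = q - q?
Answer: 74261472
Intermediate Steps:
C(q) = 0
(-12915 + R)*(C(41)/(-3142) - 6096) = (-12915 + 733)*(0/(-3142) - 6096) = -12182*(0*(-1/3142) - 6096) = -12182*(0 - 6096) = -12182*(-6096) = 74261472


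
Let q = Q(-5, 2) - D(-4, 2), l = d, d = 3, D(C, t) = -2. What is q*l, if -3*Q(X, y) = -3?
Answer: 9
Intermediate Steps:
Q(X, y) = 1 (Q(X, y) = -⅓*(-3) = 1)
l = 3
q = 3 (q = 1 - 1*(-2) = 1 + 2 = 3)
q*l = 3*3 = 9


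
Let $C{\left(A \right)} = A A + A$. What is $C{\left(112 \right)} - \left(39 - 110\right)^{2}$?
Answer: $7615$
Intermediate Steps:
$C{\left(A \right)} = A + A^{2}$ ($C{\left(A \right)} = A^{2} + A = A + A^{2}$)
$C{\left(112 \right)} - \left(39 - 110\right)^{2} = 112 \left(1 + 112\right) - \left(39 - 110\right)^{2} = 112 \cdot 113 - \left(-71\right)^{2} = 12656 - 5041 = 7615$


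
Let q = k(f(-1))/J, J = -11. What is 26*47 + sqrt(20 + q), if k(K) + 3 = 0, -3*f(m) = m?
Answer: 1222 + sqrt(2453)/11 ≈ 1226.5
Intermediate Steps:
f(m) = -m/3
k(K) = -3 (k(K) = -3 + 0 = -3)
q = 3/11 (q = -3/(-11) = -3*(-1/11) = 3/11 ≈ 0.27273)
26*47 + sqrt(20 + q) = 26*47 + sqrt(20 + 3/11) = 1222 + sqrt(223/11) = 1222 + sqrt(2453)/11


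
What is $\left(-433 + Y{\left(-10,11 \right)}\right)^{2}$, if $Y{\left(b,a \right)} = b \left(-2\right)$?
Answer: $170569$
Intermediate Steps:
$Y{\left(b,a \right)} = - 2 b$
$\left(-433 + Y{\left(-10,11 \right)}\right)^{2} = \left(-433 - -20\right)^{2} = \left(-433 + 20\right)^{2} = \left(-413\right)^{2} = 170569$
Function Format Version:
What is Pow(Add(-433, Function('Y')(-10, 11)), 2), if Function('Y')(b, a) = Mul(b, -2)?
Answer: 170569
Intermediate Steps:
Function('Y')(b, a) = Mul(-2, b)
Pow(Add(-433, Function('Y')(-10, 11)), 2) = Pow(Add(-433, Mul(-2, -10)), 2) = Pow(Add(-433, 20), 2) = Pow(-413, 2) = 170569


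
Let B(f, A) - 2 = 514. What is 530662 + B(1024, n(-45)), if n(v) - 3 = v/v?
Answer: 531178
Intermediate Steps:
n(v) = 4 (n(v) = 3 + v/v = 3 + 1 = 4)
B(f, A) = 516 (B(f, A) = 2 + 514 = 516)
530662 + B(1024, n(-45)) = 530662 + 516 = 531178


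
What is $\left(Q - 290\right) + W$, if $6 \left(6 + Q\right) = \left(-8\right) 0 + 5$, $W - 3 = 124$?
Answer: $- \frac{1009}{6} \approx -168.17$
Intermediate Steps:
$W = 127$ ($W = 3 + 124 = 127$)
$Q = - \frac{31}{6}$ ($Q = -6 + \frac{\left(-8\right) 0 + 5}{6} = -6 + \frac{0 + 5}{6} = -6 + \frac{1}{6} \cdot 5 = -6 + \frac{5}{6} = - \frac{31}{6} \approx -5.1667$)
$\left(Q - 290\right) + W = \left(- \frac{31}{6} - 290\right) + 127 = - \frac{1771}{6} + 127 = - \frac{1009}{6}$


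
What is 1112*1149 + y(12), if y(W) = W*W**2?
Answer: 1279416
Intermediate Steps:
y(W) = W**3
1112*1149 + y(12) = 1112*1149 + 12**3 = 1277688 + 1728 = 1279416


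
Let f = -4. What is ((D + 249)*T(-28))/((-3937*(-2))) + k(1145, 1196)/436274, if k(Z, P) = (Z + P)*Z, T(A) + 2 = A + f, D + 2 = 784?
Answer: 2906337567/1717610738 ≈ 1.6921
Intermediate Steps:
D = 782 (D = -2 + 784 = 782)
T(A) = -6 + A (T(A) = -2 + (A - 4) = -2 + (-4 + A) = -6 + A)
k(Z, P) = Z*(P + Z) (k(Z, P) = (P + Z)*Z = Z*(P + Z))
((D + 249)*T(-28))/((-3937*(-2))) + k(1145, 1196)/436274 = ((782 + 249)*(-6 - 28))/((-3937*(-2))) + (1145*(1196 + 1145))/436274 = (1031*(-34))/7874 + (1145*2341)*(1/436274) = -35054*1/7874 + 2680445*(1/436274) = -17527/3937 + 2680445/436274 = 2906337567/1717610738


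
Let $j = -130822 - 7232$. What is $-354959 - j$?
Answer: $-216905$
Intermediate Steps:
$j = -138054$
$-354959 - j = -354959 - -138054 = -354959 + 138054 = -216905$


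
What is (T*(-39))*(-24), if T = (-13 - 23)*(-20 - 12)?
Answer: 1078272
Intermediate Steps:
T = 1152 (T = -36*(-32) = 1152)
(T*(-39))*(-24) = (1152*(-39))*(-24) = -44928*(-24) = 1078272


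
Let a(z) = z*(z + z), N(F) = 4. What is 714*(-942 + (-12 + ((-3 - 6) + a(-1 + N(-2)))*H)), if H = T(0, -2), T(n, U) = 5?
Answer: -649026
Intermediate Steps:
H = 5
a(z) = 2*z² (a(z) = z*(2*z) = 2*z²)
714*(-942 + (-12 + ((-3 - 6) + a(-1 + N(-2)))*H)) = 714*(-942 + (-12 + ((-3 - 6) + 2*(-1 + 4)²)*5)) = 714*(-942 + (-12 + (-9 + 2*3²)*5)) = 714*(-942 + (-12 + (-9 + 2*9)*5)) = 714*(-942 + (-12 + (-9 + 18)*5)) = 714*(-942 + (-12 + 9*5)) = 714*(-942 + (-12 + 45)) = 714*(-942 + 33) = 714*(-909) = -649026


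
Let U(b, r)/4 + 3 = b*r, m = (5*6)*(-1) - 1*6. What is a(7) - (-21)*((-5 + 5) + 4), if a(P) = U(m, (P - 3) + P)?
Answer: -1512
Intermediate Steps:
m = -36 (m = 30*(-1) - 6 = -30 - 6 = -36)
U(b, r) = -12 + 4*b*r (U(b, r) = -12 + 4*(b*r) = -12 + 4*b*r)
a(P) = 420 - 288*P (a(P) = -12 + 4*(-36)*((P - 3) + P) = -12 + 4*(-36)*((-3 + P) + P) = -12 + 4*(-36)*(-3 + 2*P) = -12 + (432 - 288*P) = 420 - 288*P)
a(7) - (-21)*((-5 + 5) + 4) = (420 - 288*7) - (-21)*((-5 + 5) + 4) = (420 - 2016) - (-21)*(0 + 4) = -1596 - (-21)*4 = -1596 - 1*(-84) = -1596 + 84 = -1512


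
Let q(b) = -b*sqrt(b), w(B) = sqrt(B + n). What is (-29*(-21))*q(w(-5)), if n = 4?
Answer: -609*(-1)**(3/4) ≈ 430.63 - 430.63*I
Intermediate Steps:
w(B) = sqrt(4 + B) (w(B) = sqrt(B + 4) = sqrt(4 + B))
q(b) = -b**(3/2)
(-29*(-21))*q(w(-5)) = (-29*(-21))*(-(sqrt(4 - 5))**(3/2)) = 609*(-(sqrt(-1))**(3/2)) = 609*(-I**(3/2)) = -609*I**(3/2)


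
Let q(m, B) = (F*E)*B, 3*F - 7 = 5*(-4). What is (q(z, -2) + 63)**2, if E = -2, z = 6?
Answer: 18769/9 ≈ 2085.4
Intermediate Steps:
F = -13/3 (F = 7/3 + (5*(-4))/3 = 7/3 + (1/3)*(-20) = 7/3 - 20/3 = -13/3 ≈ -4.3333)
q(m, B) = 26*B/3 (q(m, B) = (-13/3*(-2))*B = 26*B/3)
(q(z, -2) + 63)**2 = ((26/3)*(-2) + 63)**2 = (-52/3 + 63)**2 = (137/3)**2 = 18769/9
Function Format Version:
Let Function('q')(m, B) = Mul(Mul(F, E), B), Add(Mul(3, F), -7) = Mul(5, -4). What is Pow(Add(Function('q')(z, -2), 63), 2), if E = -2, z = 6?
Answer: Rational(18769, 9) ≈ 2085.4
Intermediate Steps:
F = Rational(-13, 3) (F = Add(Rational(7, 3), Mul(Rational(1, 3), Mul(5, -4))) = Add(Rational(7, 3), Mul(Rational(1, 3), -20)) = Add(Rational(7, 3), Rational(-20, 3)) = Rational(-13, 3) ≈ -4.3333)
Function('q')(m, B) = Mul(Rational(26, 3), B) (Function('q')(m, B) = Mul(Mul(Rational(-13, 3), -2), B) = Mul(Rational(26, 3), B))
Pow(Add(Function('q')(z, -2), 63), 2) = Pow(Add(Mul(Rational(26, 3), -2), 63), 2) = Pow(Add(Rational(-52, 3), 63), 2) = Pow(Rational(137, 3), 2) = Rational(18769, 9)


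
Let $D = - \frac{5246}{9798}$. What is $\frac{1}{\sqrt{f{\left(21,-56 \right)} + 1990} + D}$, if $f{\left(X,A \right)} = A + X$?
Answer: $\frac{12850077}{46913512826} + \frac{24000201 \sqrt{1955}}{46913512826} \approx 0.022894$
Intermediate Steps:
$D = - \frac{2623}{4899}$ ($D = \left(-5246\right) \frac{1}{9798} = - \frac{2623}{4899} \approx -0.53542$)
$\frac{1}{\sqrt{f{\left(21,-56 \right)} + 1990} + D} = \frac{1}{\sqrt{\left(-56 + 21\right) + 1990} - \frac{2623}{4899}} = \frac{1}{\sqrt{-35 + 1990} - \frac{2623}{4899}} = \frac{1}{\sqrt{1955} - \frac{2623}{4899}} = \frac{1}{- \frac{2623}{4899} + \sqrt{1955}}$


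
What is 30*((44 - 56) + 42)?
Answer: 900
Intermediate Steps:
30*((44 - 56) + 42) = 30*(-12 + 42) = 30*30 = 900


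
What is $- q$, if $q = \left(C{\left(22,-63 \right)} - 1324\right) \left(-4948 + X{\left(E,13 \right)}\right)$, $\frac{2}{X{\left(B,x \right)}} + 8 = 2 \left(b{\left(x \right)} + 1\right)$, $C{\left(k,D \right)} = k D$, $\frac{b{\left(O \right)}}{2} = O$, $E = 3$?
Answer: $- \frac{308406130}{23} \approx -1.3409 \cdot 10^{7}$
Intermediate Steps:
$b{\left(O \right)} = 2 O$
$C{\left(k,D \right)} = D k$
$X{\left(B,x \right)} = \frac{2}{-6 + 4 x}$ ($X{\left(B,x \right)} = \frac{2}{-8 + 2 \left(2 x + 1\right)} = \frac{2}{-8 + 2 \left(1 + 2 x\right)} = \frac{2}{-8 + \left(2 + 4 x\right)} = \frac{2}{-6 + 4 x}$)
$q = \frac{308406130}{23}$ ($q = \left(\left(-63\right) 22 - 1324\right) \left(-4948 + \frac{1}{-3 + 2 \cdot 13}\right) = \left(-1386 - 1324\right) \left(-4948 + \frac{1}{-3 + 26}\right) = - 2710 \left(-4948 + \frac{1}{23}\right) = \left(-2710\right) \left(- \frac{113803}{23}\right) = \frac{308406130}{23} \approx 1.3409 \cdot 10^{7}$)
$- q = \left(-1\right) \frac{308406130}{23} = - \frac{308406130}{23}$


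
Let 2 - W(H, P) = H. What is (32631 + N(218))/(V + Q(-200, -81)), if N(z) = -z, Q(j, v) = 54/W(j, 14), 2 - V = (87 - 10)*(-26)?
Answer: 3273713/202431 ≈ 16.172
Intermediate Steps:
W(H, P) = 2 - H
V = 2004 (V = 2 - (87 - 10)*(-26) = 2 - 77*(-26) = 2 - 1*(-2002) = 2 + 2002 = 2004)
Q(j, v) = 54/(2 - j)
(32631 + N(218))/(V + Q(-200, -81)) = (32631 - 1*218)/(2004 - 54/(-2 - 200)) = (32631 - 218)/(2004 - 54/(-202)) = 32413/(2004 - 54*(-1/202)) = 32413/(2004 + 27/101) = 32413/(202431/101) = 32413*(101/202431) = 3273713/202431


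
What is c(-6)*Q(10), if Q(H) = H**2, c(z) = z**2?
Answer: 3600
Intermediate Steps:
c(-6)*Q(10) = (-6)**2*10**2 = 36*100 = 3600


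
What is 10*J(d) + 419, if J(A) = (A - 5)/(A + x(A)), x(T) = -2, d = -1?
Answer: 439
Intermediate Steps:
J(A) = (-5 + A)/(-2 + A) (J(A) = (A - 5)/(A - 2) = (-5 + A)/(-2 + A))
10*J(d) + 419 = 10*((-5 - 1)/(-2 - 1)) + 419 = 10*(-6/(-3)) + 419 = 10*(-1/3*(-6)) + 419 = 10*2 + 419 = 20 + 419 = 439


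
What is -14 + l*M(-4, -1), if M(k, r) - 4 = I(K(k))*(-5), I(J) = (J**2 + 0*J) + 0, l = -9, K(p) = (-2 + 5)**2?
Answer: 3595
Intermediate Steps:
K(p) = 9 (K(p) = 3**2 = 9)
I(J) = J**2 (I(J) = (J**2 + 0) + 0 = J**2 + 0 = J**2)
M(k, r) = -401 (M(k, r) = 4 + 9**2*(-5) = 4 + 81*(-5) = 4 - 405 = -401)
-14 + l*M(-4, -1) = -14 - 9*(-401) = -14 + 3609 = 3595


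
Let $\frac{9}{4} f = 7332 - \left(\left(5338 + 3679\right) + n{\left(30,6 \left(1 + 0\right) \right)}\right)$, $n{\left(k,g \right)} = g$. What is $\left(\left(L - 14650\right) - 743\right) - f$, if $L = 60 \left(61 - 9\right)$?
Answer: $- \frac{103693}{9} \approx -11521.0$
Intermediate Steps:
$L = 3120$ ($L = 60 \cdot 52 = 3120$)
$f = - \frac{6764}{9}$ ($f = \frac{4 \left(7332 - \left(\left(5338 + 3679\right) + 6 \left(1 + 0\right)\right)\right)}{9} = \frac{4 \left(7332 - \left(9017 + 6 \cdot 1\right)\right)}{9} = \frac{4 \left(7332 - \left(9017 + 6\right)\right)}{9} = \frac{4 \left(7332 - 9023\right)}{9} = \frac{4}{9} \left(-1691\right) = - \frac{6764}{9} \approx -751.56$)
$\left(\left(L - 14650\right) - 743\right) - f = \left(\left(3120 - 14650\right) - 743\right) - - \frac{6764}{9} = \left(-11530 - 743\right) + \frac{6764}{9} = -12273 + \frac{6764}{9} = - \frac{103693}{9}$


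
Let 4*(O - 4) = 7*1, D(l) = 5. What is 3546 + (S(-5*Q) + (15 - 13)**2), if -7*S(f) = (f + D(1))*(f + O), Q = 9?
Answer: 23280/7 ≈ 3325.7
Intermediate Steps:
O = 23/4 (O = 4 + (7*1)/4 = 4 + (1/4)*7 = 4 + 7/4 = 23/4 ≈ 5.7500)
S(f) = -(5 + f)*(23/4 + f)/7 (S(f) = -(f + 5)*(f + 23/4)/7 = -(5 + f)*(23/4 + f)/7)
3546 + (S(-5*Q) + (15 - 13)**2) = 3546 + ((-115/28 - (-215)*9/28 - (-5*9)**2/7) + (15 - 13)**2) = 3546 + ((-115/28 - 43/28*(-45) - 1/7*(-45)**2) + 2**2) = 3546 + ((-115/28 + 1935/28 - 1/7*2025) + 4) = 3546 + ((-115/28 + 1935/28 - 2025/7) + 4) = 3546 + (-1570/7 + 4) = 3546 - 1542/7 = 23280/7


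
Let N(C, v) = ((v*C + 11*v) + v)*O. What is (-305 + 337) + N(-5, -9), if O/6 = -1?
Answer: 410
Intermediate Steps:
O = -6 (O = 6*(-1) = -6)
N(C, v) = -72*v - 6*C*v (N(C, v) = ((v*C + 11*v) + v)*(-6) = ((C*v + 11*v) + v)*(-6) = ((11*v + C*v) + v)*(-6) = (12*v + C*v)*(-6) = -72*v - 6*C*v)
(-305 + 337) + N(-5, -9) = (-305 + 337) - 6*(-9)*(12 - 5) = 32 - 6*(-9)*7 = 32 + 378 = 410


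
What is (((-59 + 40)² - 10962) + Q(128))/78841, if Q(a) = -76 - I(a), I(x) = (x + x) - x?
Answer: -10805/78841 ≈ -0.13705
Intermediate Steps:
I(x) = x (I(x) = 2*x - x = x)
Q(a) = -76 - a
(((-59 + 40)² - 10962) + Q(128))/78841 = (((-59 + 40)² - 10962) + (-76 - 1*128))/78841 = (((-19)² - 10962) + (-76 - 128))*(1/78841) = ((361 - 10962) - 204)*(1/78841) = (-10601 - 204)*(1/78841) = -10805*1/78841 = -10805/78841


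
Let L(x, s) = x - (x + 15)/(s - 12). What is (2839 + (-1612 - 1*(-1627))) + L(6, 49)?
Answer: 105799/37 ≈ 2859.4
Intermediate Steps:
L(x, s) = x - (15 + x)/(-12 + s)
(2839 + (-1612 - 1*(-1627))) + L(6, 49) = (2839 + (-1612 - 1*(-1627))) + (-15 - 13*6 + 49*6)/(-12 + 49) = (2839 + (-1612 + 1627)) + (-15 - 78 + 294)/37 = (2839 + 15) + (1/37)*201 = 2854 + 201/37 = 105799/37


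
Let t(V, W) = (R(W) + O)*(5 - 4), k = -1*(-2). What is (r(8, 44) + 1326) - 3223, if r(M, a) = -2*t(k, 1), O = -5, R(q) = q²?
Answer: -1889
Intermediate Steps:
k = 2
t(V, W) = -5 + W² (t(V, W) = (W² - 5)*(5 - 4) = (-5 + W²)*1 = -5 + W²)
r(M, a) = 8 (r(M, a) = -2*(-5 + 1²) = -2*(-5 + 1) = -2*(-4) = 8)
(r(8, 44) + 1326) - 3223 = (8 + 1326) - 3223 = 1334 - 3223 = -1889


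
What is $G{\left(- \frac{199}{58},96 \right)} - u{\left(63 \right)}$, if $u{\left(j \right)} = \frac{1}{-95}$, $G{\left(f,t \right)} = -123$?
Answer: $- \frac{11684}{95} \approx -122.99$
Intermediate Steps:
$u{\left(j \right)} = - \frac{1}{95}$
$G{\left(- \frac{199}{58},96 \right)} - u{\left(63 \right)} = -123 - - \frac{1}{95} = -123 + \frac{1}{95} = - \frac{11684}{95}$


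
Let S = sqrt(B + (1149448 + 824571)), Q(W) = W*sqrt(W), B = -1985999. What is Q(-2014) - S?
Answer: 2*I*(-sqrt(2995) - 1007*sqrt(2014)) ≈ -90493.0*I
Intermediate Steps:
Q(W) = W**(3/2)
S = 2*I*sqrt(2995) (S = sqrt(-1985999 + (1149448 + 824571)) = sqrt(-1985999 + 1974019) = sqrt(-11980) = 2*I*sqrt(2995) ≈ 109.45*I)
Q(-2014) - S = (-2014)**(3/2) - 2*I*sqrt(2995) = -2014*I*sqrt(2014) - 2*I*sqrt(2995)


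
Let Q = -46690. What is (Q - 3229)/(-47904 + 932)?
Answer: 49919/46972 ≈ 1.0627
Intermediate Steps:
(Q - 3229)/(-47904 + 932) = (-46690 - 3229)/(-47904 + 932) = -49919/(-46972) = -49919*(-1/46972) = 49919/46972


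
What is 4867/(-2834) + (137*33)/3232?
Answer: -1458815/4579744 ≈ -0.31854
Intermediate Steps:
4867/(-2834) + (137*33)/3232 = 4867*(-1/2834) + 4521*(1/3232) = -4867/2834 + 4521/3232 = -1458815/4579744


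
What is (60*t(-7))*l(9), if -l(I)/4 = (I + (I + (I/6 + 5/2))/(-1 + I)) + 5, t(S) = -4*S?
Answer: -105000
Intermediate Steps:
l(I) = -20 - 4*I - 4*(5/2 + 7*I/6)/(-1 + I) (l(I) = -4*((I + (I + (I/6 + 5/2))/(-1 + I)) + 5) = -4*((I + (I + (5/2 + I/6))/(-1 + I)) + 5) = -4*((I + (5/2 + 7*I/6)/(-1 + I)) + 5) = -4*(5 + I + (5/2 + 7*I/6)/(-1 + I)) = -20 - 4*I - 4*(5/2 + 7*I/6)/(-1 + I))
(60*t(-7))*l(9) = (60*(-4*(-7)))*(2*(15 - 31*9 - 6*9²)/(3*(-1 + 9))) = (60*28)*((⅔)*(15 - 279 - 6*81)/8) = 1680*((⅔)*(⅛)*(15 - 279 - 486)) = 1680*((⅔)*(⅛)*(-750)) = 1680*(-125/2) = -105000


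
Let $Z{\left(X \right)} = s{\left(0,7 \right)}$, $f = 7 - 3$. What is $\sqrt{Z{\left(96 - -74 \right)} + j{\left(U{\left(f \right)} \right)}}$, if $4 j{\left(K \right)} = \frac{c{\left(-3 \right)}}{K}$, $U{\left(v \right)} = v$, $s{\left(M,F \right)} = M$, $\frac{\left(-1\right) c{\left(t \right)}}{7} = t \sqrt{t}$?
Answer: $\frac{3^{\frac{3}{4}} \sqrt{7} \sqrt{i}}{4} \approx 1.0661 + 1.0661 i$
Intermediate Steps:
$c{\left(t \right)} = - 7 t^{\frac{3}{2}}$ ($c{\left(t \right)} = - 7 t \sqrt{t} = - 7 t^{\frac{3}{2}}$)
$f = 4$
$Z{\left(X \right)} = 0$
$j{\left(K \right)} = \frac{21 i \sqrt{3}}{4 K}$ ($j{\left(K \right)} = \frac{- 7 \left(-3\right)^{\frac{3}{2}} \frac{1}{K}}{4} = \frac{- 7 \left(- 3 i \sqrt{3}\right) \frac{1}{K}}{4} = \frac{21 i \sqrt{3} \frac{1}{K}}{4} = \frac{21 i \sqrt{3}}{4 K}$)
$\sqrt{Z{\left(96 - -74 \right)} + j{\left(U{\left(f \right)} \right)}} = \sqrt{0 + \frac{21 i \sqrt{3}}{4 \cdot 4}} = \sqrt{0 + \frac{21}{4} i \sqrt{3} \cdot \frac{1}{4}} = \sqrt{0 + \frac{21 i \sqrt{3}}{16}} = \sqrt{\frac{21 i \sqrt{3}}{16}} = \frac{3^{\frac{3}{4}} \sqrt{7} \sqrt{i}}{4}$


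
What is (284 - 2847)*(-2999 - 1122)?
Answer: 10562123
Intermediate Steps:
(284 - 2847)*(-2999 - 1122) = -2563*(-4121) = 10562123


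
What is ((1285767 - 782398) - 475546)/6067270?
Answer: 27823/6067270 ≈ 0.0045858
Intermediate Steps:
((1285767 - 782398) - 475546)/6067270 = (503369 - 475546)*(1/6067270) = 27823*(1/6067270) = 27823/6067270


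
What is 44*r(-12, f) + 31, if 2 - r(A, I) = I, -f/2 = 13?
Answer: 1263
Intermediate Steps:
f = -26 (f = -2*13 = -26)
r(A, I) = 2 - I
44*r(-12, f) + 31 = 44*(2 - 1*(-26)) + 31 = 44*(2 + 26) + 31 = 44*28 + 31 = 1232 + 31 = 1263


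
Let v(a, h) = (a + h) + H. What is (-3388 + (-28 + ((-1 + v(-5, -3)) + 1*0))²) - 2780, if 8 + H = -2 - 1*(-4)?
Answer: -4319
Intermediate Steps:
H = -6 (H = -8 + (-2 - 1*(-4)) = -8 + (-2 + 4) = -8 + 2 = -6)
v(a, h) = -6 + a + h (v(a, h) = (a + h) - 6 = -6 + a + h)
(-3388 + (-28 + ((-1 + v(-5, -3)) + 1*0))²) - 2780 = (-3388 + (-28 + ((-1 + (-6 - 5 - 3)) + 1*0))²) - 2780 = (-3388 + (-28 + ((-1 - 14) + 0))²) - 2780 = (-3388 + (-28 + (-15 + 0))²) - 2780 = (-3388 + (-28 - 15)²) - 2780 = (-3388 + (-43)²) - 2780 = (-3388 + 1849) - 2780 = -1539 - 2780 = -4319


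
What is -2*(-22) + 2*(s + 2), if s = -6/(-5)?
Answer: 252/5 ≈ 50.400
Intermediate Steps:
s = 6/5 (s = -6*(-1/5) = 6/5 ≈ 1.2000)
-2*(-22) + 2*(s + 2) = -2*(-22) + 2*(6/5 + 2) = 44 + 2*(16/5) = 44 + 32/5 = 252/5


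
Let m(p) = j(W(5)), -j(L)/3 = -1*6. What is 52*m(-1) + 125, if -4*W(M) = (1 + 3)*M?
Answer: 1061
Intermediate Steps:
W(M) = -M (W(M) = -(1 + 3)*M/4 = -M)
j(L) = 18 (j(L) = -(-3)*6 = -3*(-6) = 18)
m(p) = 18
52*m(-1) + 125 = 52*18 + 125 = 936 + 125 = 1061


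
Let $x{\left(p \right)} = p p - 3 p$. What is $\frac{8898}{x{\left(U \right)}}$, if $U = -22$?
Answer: $\frac{4449}{275} \approx 16.178$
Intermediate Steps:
$x{\left(p \right)} = p^{2} - 3 p$
$\frac{8898}{x{\left(U \right)}} = \frac{8898}{\left(-22\right) \left(-3 - 22\right)} = \frac{8898}{\left(-22\right) \left(-25\right)} = \frac{8898}{550} = 8898 \cdot \frac{1}{550} = \frac{4449}{275}$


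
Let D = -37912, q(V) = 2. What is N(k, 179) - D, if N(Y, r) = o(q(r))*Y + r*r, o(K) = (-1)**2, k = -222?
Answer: 69731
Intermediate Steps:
o(K) = 1
N(Y, r) = Y + r**2 (N(Y, r) = 1*Y + r*r = Y + r**2)
N(k, 179) - D = (-222 + 179**2) - 1*(-37912) = (-222 + 32041) + 37912 = 31819 + 37912 = 69731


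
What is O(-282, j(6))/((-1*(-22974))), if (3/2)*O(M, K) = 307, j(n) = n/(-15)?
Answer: 307/34461 ≈ 0.0089086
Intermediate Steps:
j(n) = -n/15 (j(n) = n*(-1/15) = -n/15)
O(M, K) = 614/3 (O(M, K) = (⅔)*307 = 614/3)
O(-282, j(6))/((-1*(-22974))) = 614/(3*((-1*(-22974)))) = (614/3)/22974 = (614/3)*(1/22974) = 307/34461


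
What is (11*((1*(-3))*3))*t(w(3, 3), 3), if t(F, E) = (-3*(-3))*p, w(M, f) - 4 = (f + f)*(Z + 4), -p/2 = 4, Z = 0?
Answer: 7128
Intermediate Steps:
p = -8 (p = -2*4 = -8)
w(M, f) = 4 + 8*f (w(M, f) = 4 + (f + f)*(0 + 4) = 4 + (2*f)*4 = 4 + 8*f)
t(F, E) = -72 (t(F, E) = -3*(-3)*(-8) = 9*(-8) = -72)
(11*((1*(-3))*3))*t(w(3, 3), 3) = (11*((1*(-3))*3))*(-72) = (11*(-3*3))*(-72) = (11*(-9))*(-72) = -99*(-72) = 7128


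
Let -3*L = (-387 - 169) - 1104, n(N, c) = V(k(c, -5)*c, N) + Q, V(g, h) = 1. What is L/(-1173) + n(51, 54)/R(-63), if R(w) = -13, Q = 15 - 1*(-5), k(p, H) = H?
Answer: -95479/45747 ≈ -2.0871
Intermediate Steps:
Q = 20 (Q = 15 + 5 = 20)
n(N, c) = 21 (n(N, c) = 1 + 20 = 21)
L = 1660/3 (L = -((-387 - 169) - 1104)/3 = -(-556 - 1104)/3 = -⅓*(-1660) = 1660/3 ≈ 553.33)
L/(-1173) + n(51, 54)/R(-63) = (1660/3)/(-1173) + 21/(-13) = (1660/3)*(-1/1173) + 21*(-1/13) = -1660/3519 - 21/13 = -95479/45747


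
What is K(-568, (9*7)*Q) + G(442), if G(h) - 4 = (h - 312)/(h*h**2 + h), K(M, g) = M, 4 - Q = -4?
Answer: -374631923/664241 ≈ -564.00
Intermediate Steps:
Q = 8 (Q = 4 - 1*(-4) = 4 + 4 = 8)
G(h) = 4 + (-312 + h)/(h + h**3) (G(h) = 4 + (h - 312)/(h*h**2 + h) = 4 + (-312 + h)/(h**3 + h) = 4 + (-312 + h)/(h + h**3))
K(-568, (9*7)*Q) + G(442) = -568 + (-312 + 4*442**3 + 5*442)/(442 + 442**3) = -568 + (-312 + 4*86350888 + 2210)/(442 + 86350888) = -568 + (-312 + 345403552 + 2210)/86351330 = -568 + (1/86351330)*345405450 = -568 + 2656965/664241 = -374631923/664241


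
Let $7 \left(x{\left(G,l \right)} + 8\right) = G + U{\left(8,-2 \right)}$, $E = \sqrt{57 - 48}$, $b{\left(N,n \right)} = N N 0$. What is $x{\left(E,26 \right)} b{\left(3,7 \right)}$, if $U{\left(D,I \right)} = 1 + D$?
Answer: $0$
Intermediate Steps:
$b{\left(N,n \right)} = 0$ ($b{\left(N,n \right)} = N^{2} \cdot 0 = 0$)
$E = 3$ ($E = \sqrt{9} = 3$)
$x{\left(G,l \right)} = - \frac{47}{7} + \frac{G}{7}$ ($x{\left(G,l \right)} = -8 + \frac{G + \left(1 + 8\right)}{7} = -8 + \frac{G + 9}{7} = -8 + \frac{9 + G}{7} = -8 + \left(\frac{9}{7} + \frac{G}{7}\right) = - \frac{47}{7} + \frac{G}{7}$)
$x{\left(E,26 \right)} b{\left(3,7 \right)} = \left(- \frac{47}{7} + \frac{1}{7} \cdot 3\right) 0 = \left(- \frac{47}{7} + \frac{3}{7}\right) 0 = \left(- \frac{44}{7}\right) 0 = 0$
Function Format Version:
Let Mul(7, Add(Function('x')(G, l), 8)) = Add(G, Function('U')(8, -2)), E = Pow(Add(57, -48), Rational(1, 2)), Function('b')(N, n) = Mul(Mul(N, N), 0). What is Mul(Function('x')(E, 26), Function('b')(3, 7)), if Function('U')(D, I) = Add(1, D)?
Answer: 0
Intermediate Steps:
Function('b')(N, n) = 0 (Function('b')(N, n) = Mul(Pow(N, 2), 0) = 0)
E = 3 (E = Pow(9, Rational(1, 2)) = 3)
Function('x')(G, l) = Add(Rational(-47, 7), Mul(Rational(1, 7), G)) (Function('x')(G, l) = Add(-8, Mul(Rational(1, 7), Add(G, Add(1, 8)))) = Add(-8, Mul(Rational(1, 7), Add(G, 9))) = Add(-8, Mul(Rational(1, 7), Add(9, G))) = Add(-8, Add(Rational(9, 7), Mul(Rational(1, 7), G))) = Add(Rational(-47, 7), Mul(Rational(1, 7), G)))
Mul(Function('x')(E, 26), Function('b')(3, 7)) = Mul(Add(Rational(-47, 7), Mul(Rational(1, 7), 3)), 0) = Mul(Add(Rational(-47, 7), Rational(3, 7)), 0) = Mul(Rational(-44, 7), 0) = 0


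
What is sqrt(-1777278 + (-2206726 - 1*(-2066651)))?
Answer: I*sqrt(1917353) ≈ 1384.7*I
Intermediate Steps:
sqrt(-1777278 + (-2206726 - 1*(-2066651))) = sqrt(-1777278 + (-2206726 + 2066651)) = sqrt(-1777278 - 140075) = sqrt(-1917353) = I*sqrt(1917353)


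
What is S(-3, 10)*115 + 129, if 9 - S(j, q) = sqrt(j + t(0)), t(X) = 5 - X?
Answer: 1164 - 115*sqrt(2) ≈ 1001.4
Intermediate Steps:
S(j, q) = 9 - sqrt(5 + j) (S(j, q) = 9 - sqrt(j + (5 - 1*0)) = 9 - sqrt(j + (5 + 0)) = 9 - sqrt(j + 5) = 9 - sqrt(5 + j))
S(-3, 10)*115 + 129 = (9 - sqrt(5 - 3))*115 + 129 = (9 - sqrt(2))*115 + 129 = (1035 - 115*sqrt(2)) + 129 = 1164 - 115*sqrt(2)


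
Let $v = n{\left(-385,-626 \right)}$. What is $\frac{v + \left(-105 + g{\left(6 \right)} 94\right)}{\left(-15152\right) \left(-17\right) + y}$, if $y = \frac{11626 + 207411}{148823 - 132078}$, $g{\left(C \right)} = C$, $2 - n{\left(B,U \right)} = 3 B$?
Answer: $\frac{27059920}{4313463117} \approx 0.0062734$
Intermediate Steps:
$n{\left(B,U \right)} = 2 - 3 B$
$v = 1157$ ($v = 2 - -1155 = 2 + 1155 = 1157$)
$y = \frac{219037}{16745} \approx 13.081$
$\frac{v + \left(-105 + g{\left(6 \right)} 94\right)}{\left(-15152\right) \left(-17\right) + y} = \frac{1157 + \left(-105 + 6 \cdot 94\right)}{\left(-15152\right) \left(-17\right) + \frac{219037}{16745}} = \frac{1157 + \left(-105 + 564\right)}{257584 + \frac{219037}{16745}} = \frac{1157 + 459}{\frac{4313463117}{16745}} = 1616 \cdot \frac{16745}{4313463117} = \frac{27059920}{4313463117}$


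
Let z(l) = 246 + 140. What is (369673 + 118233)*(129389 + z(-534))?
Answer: 63318001150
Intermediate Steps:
z(l) = 386
(369673 + 118233)*(129389 + z(-534)) = (369673 + 118233)*(129389 + 386) = 487906*129775 = 63318001150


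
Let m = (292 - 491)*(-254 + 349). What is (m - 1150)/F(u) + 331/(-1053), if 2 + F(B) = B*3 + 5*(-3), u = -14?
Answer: 21098386/62127 ≈ 339.60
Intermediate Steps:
m = -18905 (m = -199*95 = -18905)
F(B) = -17 + 3*B (F(B) = -2 + (B*3 + 5*(-3)) = -2 + (3*B - 15) = -2 + (-15 + 3*B) = -17 + 3*B)
(m - 1150)/F(u) + 331/(-1053) = (-18905 - 1150)/(-17 + 3*(-14)) + 331/(-1053) = -20055/(-17 - 42) + 331*(-1/1053) = -20055/(-59) - 331/1053 = -20055*(-1/59) - 331/1053 = 20055/59 - 331/1053 = 21098386/62127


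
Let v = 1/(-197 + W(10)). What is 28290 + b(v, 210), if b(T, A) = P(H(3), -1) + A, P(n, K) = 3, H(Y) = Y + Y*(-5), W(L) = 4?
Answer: 28503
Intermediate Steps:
H(Y) = -4*Y (H(Y) = Y - 5*Y = -4*Y)
v = -1/193 (v = 1/(-197 + 4) = 1/(-193) = -1/193 ≈ -0.0051813)
b(T, A) = 3 + A
28290 + b(v, 210) = 28290 + (3 + 210) = 28290 + 213 = 28503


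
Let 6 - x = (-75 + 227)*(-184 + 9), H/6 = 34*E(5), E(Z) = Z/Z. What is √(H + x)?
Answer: √26810 ≈ 163.74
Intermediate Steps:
E(Z) = 1
H = 204 (H = 6*(34*1) = 6*34 = 204)
x = 26606 (x = 6 - (-75 + 227)*(-184 + 9) = 6 - 152*(-175) = 6 - 1*(-26600) = 6 + 26600 = 26606)
√(H + x) = √(204 + 26606) = √26810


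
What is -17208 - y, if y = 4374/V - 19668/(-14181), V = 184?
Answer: -7494424973/434884 ≈ -17233.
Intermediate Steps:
y = 10941101/434884 (y = 4374/184 - 19668/(-14181) = 4374*(1/184) - 19668*(-1/14181) = 2187/92 + 6556/4727 = 10941101/434884 ≈ 25.159)
-17208 - y = -17208 - 1*10941101/434884 = -17208 - 10941101/434884 = -7494424973/434884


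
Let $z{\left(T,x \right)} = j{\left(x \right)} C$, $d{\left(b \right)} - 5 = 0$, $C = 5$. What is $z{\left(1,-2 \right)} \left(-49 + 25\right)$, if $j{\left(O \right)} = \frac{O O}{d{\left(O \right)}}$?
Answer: $-96$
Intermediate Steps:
$d{\left(b \right)} = 5$ ($d{\left(b \right)} = 5 + 0 = 5$)
$j{\left(O \right)} = \frac{O^{2}}{5}$ ($j{\left(O \right)} = \frac{O O}{5} = O^{2} \cdot \frac{1}{5} = \frac{O^{2}}{5}$)
$z{\left(T,x \right)} = x^{2}$ ($z{\left(T,x \right)} = \frac{x^{2}}{5} \cdot 5 = x^{2}$)
$z{\left(1,-2 \right)} \left(-49 + 25\right) = \left(-2\right)^{2} \left(-49 + 25\right) = 4 \left(-24\right) = -96$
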